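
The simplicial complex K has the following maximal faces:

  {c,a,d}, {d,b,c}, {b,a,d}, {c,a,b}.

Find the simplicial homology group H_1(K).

Take the total order a < b < c < d on the vertex set. Then K (dimension 2) consists of the simplices:

  0-simplices (4): a, b, c, d
  1-simplices (6): ab, ac, ad, bc, bd, cd
  2-simplices (4): abc, abd, acd, bcd

Hence C_0 ≅ Z^4, C_1 ≅ Z^6, C_2 ≅ Z^4.

The boundary map ∂_1: C_1 → C_0 maps an edge to its endpoints' difference, ∂[p,q] = q − p.
As a 4×6 matrix over Z this has rank 3, with invariant factors (1,1,1).

The boundary map ∂_2: C_2 → C_1 acts by ∂[p,q,r] = [q,r] − [p,r] + [p,q]. For instance
  ∂bcd = cd − bd + bc,
  ∂abd = bd − ad + ab.
The 6×4 boundary matrix has rank 3 and Smith normal form diag(1,1,1).

Computing H_k = (kernel of ∂_k) / (image of ∂_{k+1}):

  H_1: rank ker ∂_1 − rank ∂_2 = (6 − 3) − 3 = 0, and the invariant factors of ∂_2 are all 1, so H_1 ≅ 0.

H_1 = 0.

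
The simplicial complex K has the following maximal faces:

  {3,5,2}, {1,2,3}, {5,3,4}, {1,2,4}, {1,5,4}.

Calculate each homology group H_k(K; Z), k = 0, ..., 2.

H_0 = Z,  H_1 = Z,  H_2 = 0.

K has 5 vertices, 10 edges, 5 triangles.
rank ∂_0 = 0, rank ∂_1 = 4 ⇒ b_0 = 5 − 0 − 4 = 1; all invariant factors of ∂_1 are 1 so no torsion. So H_0 = Z.
rank ∂_1 = 4, rank ∂_2 = 5 ⇒ b_1 = 10 − 4 − 5 = 1; all invariant factors of ∂_2 are 1 so no torsion. So H_1 = Z.
rank ∂_2 = 5, rank ∂_3 = 0 ⇒ b_2 = 5 − 5 − 0 = 0. So H_2 = 0.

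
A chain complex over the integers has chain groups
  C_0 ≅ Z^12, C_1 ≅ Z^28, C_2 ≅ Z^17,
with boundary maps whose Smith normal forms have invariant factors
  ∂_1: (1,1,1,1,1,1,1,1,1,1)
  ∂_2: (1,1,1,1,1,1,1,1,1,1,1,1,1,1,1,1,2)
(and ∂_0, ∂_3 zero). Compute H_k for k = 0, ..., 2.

H_0 ≅ Z^2,  H_1 ≅ Z ⊕ Z/2,  H_2 = 0.

H_0: b_0 = 12 − 0 − 10 = 2; torsion from ∂_1 factors > 1: none. So H_0 ≅ Z^2.
H_1: b_1 = 28 − 10 − 17 = 1; torsion from ∂_2 factors > 1: [2]. So H_1 ≅ Z ⊕ Z/2.
H_2: b_2 = 17 − 17 − 0 = 0; torsion from ∂_3 factors > 1: none. So H_2 ≅ 0.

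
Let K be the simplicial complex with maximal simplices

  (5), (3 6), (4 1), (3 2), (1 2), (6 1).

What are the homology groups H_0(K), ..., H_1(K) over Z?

H_0 = Z^2,  H_1 = Z.

K has 6 vertices, 5 edges.
rank ∂_0 = 0, rank ∂_1 = 4 ⇒ b_0 = 6 − 0 − 4 = 2; all invariant factors of ∂_1 are 1 so no torsion. So H_0 = Z^2.
rank ∂_1 = 4, rank ∂_2 = 0 ⇒ b_1 = 5 − 4 − 0 = 1. So H_1 = Z.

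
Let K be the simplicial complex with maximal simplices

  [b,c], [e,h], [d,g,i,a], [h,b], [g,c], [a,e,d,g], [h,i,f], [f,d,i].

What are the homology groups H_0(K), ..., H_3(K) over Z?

H_0 = Z,  H_1 = Z^2,  H_2 = 0,  H_3 = 0.

Take the total order a < b < c < d < e < f < g < h < i on the vertex set. Then K (dimension 3) consists of the simplices:

  0-simplices (9): a, b, c, d, e, f, g, h, i
  1-simplices (17): ad, ae, ag, ai, bc, bh, cg, de, df, dg, di, eg, eh, fh, fi, gi, hi
  2-simplices (9): ade, adg, adi, aeg, agi, deg, dfi, dgi, fhi
  3-simplices (2): adeg, adgi

so the chain groups are C_0 ≅ Z^9, C_1 ≅ Z^17, C_2 ≅ Z^9, C_3 ≅ Z^2.

∂_1: C_1 → C_0 maps an edge to its endpoints' difference, ∂[p,q] = q − p. For instance
  ∂hi = i − h.
This gives a 9×17 integer matrix of rank 8; reducing to Smith normal form yields diagonal entries (1,1,1,1,1,1,1,1).

∂_2: C_2 → C_1 acts by ∂[p,q,r] = [q,r] − [p,r] + [p,q]. For instance
  ∂aeg = eg − ag + ae,
  ∂ade = de − ae + ad.
As a 17×9 matrix over Z this has rank 7, with invariant factors (1,1,1,1,1,1,1).

Boundary ∂_3: C_3 → C_2 sends each 3-simplex σ to the alternating sum Σ_i (−1)^i (σ with its i-th vertex removed). For instance
  ∂adgi = dgi − agi + adi − adg,
  ∂adeg = deg − aeg + adg − ade.
As a 9×2 matrix over Z this has rank 2, with invariant factors (1,1).

Reading off H_k = ker ∂_k / im ∂_{k+1}:

  H_0: rank C_0 − rank ∂_1 = 9 − 8 = 1, and the invariant factors of ∂_1 are all 1, so H_0 = Z.
  H_1: rank ker ∂_1 − rank ∂_2 = (17 − 8) − 7 = 2, and the invariant factors of ∂_2 are all 1, so H_1 = Z^2.
  H_2: rank ker ∂_2 − rank ∂_3 = (9 − 7) − 2 = 0, and the invariant factors of ∂_3 are all 1, so H_2 = 0.
  H_3: rank ker ∂_3 − rank ∂_4 = (2 − 2) − 0 = 0, and there is no ∂_4, so H_3 = 0.

As a check, the Euler characteristic is 9 − 17 + 9 − 2 = -1, which agrees with 1 − 2 + 0 − 0 = -1.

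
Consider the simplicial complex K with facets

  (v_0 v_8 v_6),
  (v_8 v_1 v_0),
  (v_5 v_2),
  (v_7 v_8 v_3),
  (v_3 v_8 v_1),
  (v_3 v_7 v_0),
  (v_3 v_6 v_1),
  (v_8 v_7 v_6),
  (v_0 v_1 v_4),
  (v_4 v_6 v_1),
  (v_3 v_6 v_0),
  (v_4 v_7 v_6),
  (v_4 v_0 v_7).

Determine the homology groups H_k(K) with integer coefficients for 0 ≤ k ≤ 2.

Fix the vertex order v_0 < v_1 < v_2 < v_3 < v_4 < v_5 < v_6 < v_7 < v_8 and write every simplex with vertices in increasing order. Then dim K = 2 and the simplices of K are:

  0-simplices (9): [v_0], [v_1], [v_2], [v_3], [v_4], [v_5], [v_6], [v_7], [v_8]
  1-simplices (19): (19 of them)
  2-simplices (12): (12 of them)

Hence C_0 ≅ Z^9, C_1 ≅ Z^19, C_2 ≅ Z^12.

The boundary map ∂_1: C_1 → C_0 is given by ∂[p,q] = [q] − [p].
The resulting 9×19 matrix has rank 7, and its Smith normal form has invariant factors (1,1,1,1,1,1,1).

Boundary ∂_2: C_2 → C_1 acts by ∂[p,q,r] = [q,r] − [p,r] + [p,q]. For instance
  ∂[v_0,v_1,v_4] = [v_1,v_4] − [v_0,v_4] + [v_0,v_1],
  ∂[v_4,v_6,v_7] = [v_6,v_7] − [v_4,v_7] + [v_4,v_6].
The resulting 19×12 matrix has rank 12, and its Smith normal form has invariant factors (1,1,1,1,1,1,1,1,1,1,1,2).

Computing H_k = (kernel of ∂_k) / (image of ∂_{k+1}):

  H_0: rank C_0 − rank ∂_1 = 9 − 7 = 2, and the invariant factors of ∂_1 are all 1, so H_0 = Z^2.
  H_1: rank ker ∂_1 − rank ∂_2 = (19 − 7) − 12 = 0, and ∂_2 has invariant factor 2 > 1, so H_1 = Z/2.
  H_2: rank ker ∂_2 − rank ∂_3 = (12 − 12) − 0 = 0, and there is no ∂_3, so H_2 = 0.

H_0 ≅ Z^2,  H_1 ≅ Z/2,  H_2 = 0.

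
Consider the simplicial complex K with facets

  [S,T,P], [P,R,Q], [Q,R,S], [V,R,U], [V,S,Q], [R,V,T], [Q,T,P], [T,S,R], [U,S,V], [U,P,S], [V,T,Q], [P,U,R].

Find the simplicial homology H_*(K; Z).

H_0 ≅ Z,  H_1 ≅ Z_2,  H_2 = 0.

We work with the vertex ordering P < Q < R < S < T < U < V. The simplices of K, each written with vertices in increasing order, are:

  0-simplices (7): P, Q, R, S, T, U, V
  1-simplices (18): PQ, PR, PS, PT, PU, QR, QS, QT, QV, RS, RT, RU, RV, ST, SU, SV, TV, UV
  2-simplices (12): PQR, PQT, PRU, PST, PSU, QRS, QSV, QTV, RST, RTV, RUV, SUV

so the chain groups are C_0 ≅ Z^7, C_1 ≅ Z^18, C_2 ≅ Z^12.

Boundary ∂_1: C_1 → C_0 maps an edge to its endpoints' difference, ∂[p,q] = q − p.
The 7×18 boundary matrix has rank 6 and Smith normal form diag(1,1,1,1,1,1).

The boundary map ∂_2: C_2 → C_1 maps a triangle to the signed sum of its edges. For instance
  ∂QTV = TV − QV + QT,
  ∂QRS = RS − QS + QR.
The 18×12 boundary matrix has rank 12 and Smith normal form diag(1,1,1,1,1,1,1,1,1,1,1,2).

From H_k ≅ ker(∂_k) / im(∂_{k+1}) we obtain:

  H_0: rank C_0 − rank ∂_1 = 7 − 6 = 1, and the invariant factors of ∂_1 are all 1, so H_0 ≅ Z.
  H_1: rank ker ∂_1 − rank ∂_2 = (18 − 6) − 12 = 0, and ∂_2 has invariant factor 2 > 1, so H_1 ≅ Z_2.
  H_2: rank ker ∂_2 − rank ∂_3 = (12 − 12) − 0 = 0, and there is no ∂_3, so H_2 ≅ 0.

As a check, the Euler characteristic is 7 − 18 + 12 = 1, which agrees with 1 − 0 + 0 = 1.
(K is a triangulation of the real projective plane RP^2.)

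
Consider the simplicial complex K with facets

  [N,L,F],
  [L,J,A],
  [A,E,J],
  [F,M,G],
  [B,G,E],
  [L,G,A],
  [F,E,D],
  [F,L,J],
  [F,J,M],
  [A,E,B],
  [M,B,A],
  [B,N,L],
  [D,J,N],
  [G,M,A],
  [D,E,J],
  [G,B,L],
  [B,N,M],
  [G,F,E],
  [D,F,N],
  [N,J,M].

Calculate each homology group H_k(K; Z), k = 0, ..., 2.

H_0 = Z,  H_1 = Z × Z/2,  H_2 = 0.

Order the vertices as A < B < D < E < F < G < J < L < M < N. Listing each simplex with vertices in this order, K has dimension 2 with simplices:

  0-simplices (10): A, B, D, E, F, G, J, L, M, N
  1-simplices (30): AB, AE, AG, AJ, AL, AM, BE, BG, BL, BM, BN, DE, DF, DJ, DN, EF, EG, EJ, FG, FJ, FL, FM, FN, GL, GM, JL, JM, JN, LN, MN
  2-simplices (20): ABE, ABM, AEJ, AGL, AGM, AJL, BEG, BGL, BLN, BMN, DEF, DEJ, DFN, DJN, EFG, FGM, FJL, FJM, FLN, JMN

so the chain groups are C_0 ≅ Z^10, C_1 ≅ Z^30, C_2 ≅ Z^20.

Boundary ∂_1: C_1 → C_0 sends each edge [p,q] (with p < q) to q − p. For instance
  ∂JM = M − J.
The 10×30 boundary matrix has rank 9 and Smith normal form diag(1,1,1,1,1,1,1,1,1).

Boundary ∂_2: C_2 → C_1 sends each 2-simplex [p,q,r] to [q,r] − [p,r] + [p,q]. For instance
  ∂ABM = BM − AM + AB,
  ∂ABE = BE − AE + AB.
As a 30×20 matrix over Z this has rank 20, with invariant factors (1,1,1,1,1,1,1,1,1,1,1,1,1,1,1,1,1,1,1,2).

Computing H_k = (kernel of ∂_k) / (image of ∂_{k+1}):

  H_0: rank C_0 − rank ∂_1 = 10 − 9 = 1, and the invariant factors of ∂_1 are all 1, so H_0 ≅ Z.
  H_1: rank ker ∂_1 − rank ∂_2 = (30 − 9) − 20 = 1, and ∂_2 has invariant factor 2 > 1, so H_1 ≅ Z × Z/2.
  H_2: rank ker ∂_2 − rank ∂_3 = (20 − 20) − 0 = 0, and there is no ∂_3, so H_2 ≅ 0.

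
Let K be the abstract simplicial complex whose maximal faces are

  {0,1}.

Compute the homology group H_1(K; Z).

We work with the vertex ordering 0 < 1. The simplices of K, each written with vertices in increasing order, are:

  0-simplices (2): [0], [1]
  1-simplices (1): [0,1]

so the chain groups are C_0 ≅ Z^2, C_1 ≅ Z^1.

The boundary map ∂_1: C_1 → C_0 sends each edge [p,q] (with p < q) to q − p. For instance
  ∂[0,1] = [1] − [0].
The 2×1 boundary matrix has rank 1 and Smith normal form diag(1).

Now H_k = ker ∂_k / im ∂_{k+1}, so:

  H_1: rank ker ∂_1 − rank ∂_2 = (1 − 1) − 0 = 0, and there is no ∂_2, so H_1 = 0.

H_1 ≅ 0.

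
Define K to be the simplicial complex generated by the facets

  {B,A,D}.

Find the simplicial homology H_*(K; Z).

Order the vertices as A < B < D. Listing each simplex with vertices in this order, K has dimension 2 with simplices:

  0-simplices (3): A, B, D
  1-simplices (3): AB, AD, BD
  2-simplices (1): ABD

Hence C_0 ≅ Z^3, C_1 ≅ Z^3, C_2 ≅ Z^1.

Boundary ∂_1: C_1 → C_0 is given by ∂[p,q] = [q] − [p]. For instance
  ∂BD = D − B.
This gives a 3×3 integer matrix of rank 2; reducing to Smith normal form yields diagonal entries (1,1).

Boundary ∂_2: C_2 → C_1 acts by ∂[p,q,r] = [q,r] − [p,r] + [p,q]. For instance
  ∂ABD = BD − AD + AB.
The resulting 3×1 matrix has rank 1, and its Smith normal form has invariant factors (1).

Reading off H_k = ker ∂_k / im ∂_{k+1}:

  H_0: rank C_0 − rank ∂_1 = 3 − 2 = 1, and the invariant factors of ∂_1 are all 1, so H_0 = Z.
  H_1: rank ker ∂_1 − rank ∂_2 = (3 − 2) − 1 = 0, and the invariant factors of ∂_2 are all 1, so H_1 = 0.
  H_2: rank ker ∂_2 − rank ∂_3 = (1 − 1) − 0 = 0, and there is no ∂_3, so H_2 = 0.

As a check, the Euler characteristic is 3 − 3 + 1 = 1, which agrees with 1 − 0 + 0 = 1.

H_0 ≅ Z,  H_1 = 0,  H_2 = 0.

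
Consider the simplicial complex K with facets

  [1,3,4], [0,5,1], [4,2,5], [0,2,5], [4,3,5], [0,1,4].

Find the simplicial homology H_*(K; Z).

Order the vertices as 0 < 1 < 2 < 3 < 4 < 5. Listing each simplex with vertices in this order, K has dimension 2 with simplices:

  0-simplices (6): [0], [1], [2], [3], [4], [5]
  1-simplices (12): [0,1], [0,2], [0,4], [0,5], [1,3], [1,4], [1,5], [2,4], [2,5], [3,4], [3,5], [4,5]
  2-simplices (6): [0,1,4], [0,1,5], [0,2,5], [1,3,4], [2,4,5], [3,4,5]

so the chain groups are C_0 ≅ Z^6, C_1 ≅ Z^12, C_2 ≅ Z^6.

Boundary ∂_1: C_1 → C_0 maps an edge to its endpoints' difference, ∂[p,q] = q − p. For instance
  ∂[0,1] = [1] − [0].
This gives a 6×12 integer matrix of rank 5; reducing to Smith normal form yields diagonal entries (1,1,1,1,1).

Boundary ∂_2: C_2 → C_1 maps a triangle to the signed sum of its edges. For instance
  ∂[0,1,4] = [1,4] − [0,4] + [0,1],
  ∂[2,4,5] = [4,5] − [2,5] + [2,4].
The resulting 12×6 matrix has rank 6, and its Smith normal form has invariant factors (1,1,1,1,1,1).

Now H_k = ker ∂_k / im ∂_{k+1}, so:

  H_0: rank C_0 − rank ∂_1 = 6 − 5 = 1, and the invariant factors of ∂_1 are all 1, so H_0 ≅ Z.
  H_1: rank ker ∂_1 − rank ∂_2 = (12 − 5) − 6 = 1, and the invariant factors of ∂_2 are all 1, so H_1 ≅ Z.
  H_2: rank ker ∂_2 − rank ∂_3 = (6 − 6) − 0 = 0, and there is no ∂_3, so H_2 ≅ 0.

H_0 = Z,  H_1 = Z,  H_2 = 0.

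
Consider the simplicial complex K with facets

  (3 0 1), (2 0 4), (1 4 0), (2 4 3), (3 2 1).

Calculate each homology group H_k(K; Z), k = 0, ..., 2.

Order the vertices as 0 < 1 < 2 < 3 < 4. Listing each simplex with vertices in this order, K has dimension 2 with simplices:

  0-simplices (5): [0], [1], [2], [3], [4]
  1-simplices (10): [0,1], [0,2], [0,3], [0,4], [1,2], [1,3], [1,4], [2,3], [2,4], [3,4]
  2-simplices (5): [0,1,3], [0,1,4], [0,2,4], [1,2,3], [2,3,4]

giving chain groups C_0 ≅ Z^5, C_1 ≅ Z^10, C_2 ≅ Z^5.

The boundary map ∂_1: C_1 → C_0 is given by ∂[p,q] = [q] − [p]. For instance
  ∂[1,2] = [2] − [1].
The resulting 5×10 matrix has rank 4, and its Smith normal form has invariant factors (1,1,1,1).

The boundary map ∂_2: C_2 → C_1 maps a triangle to the signed sum of its edges. For instance
  ∂[0,2,4] = [2,4] − [0,4] + [0,2],
  ∂[2,3,4] = [3,4] − [2,4] + [2,3].
This gives a 10×5 integer matrix of rank 5; reducing to Smith normal form yields diagonal entries (1,1,1,1,1).

From H_k ≅ ker(∂_k) / im(∂_{k+1}) we obtain:

  H_0: rank C_0 − rank ∂_1 = 5 − 4 = 1, and the invariant factors of ∂_1 are all 1, so H_0 = Z.
  H_1: rank ker ∂_1 − rank ∂_2 = (10 − 4) − 5 = 1, and the invariant factors of ∂_2 are all 1, so H_1 = Z.
  H_2: rank ker ∂_2 − rank ∂_3 = (5 − 5) − 0 = 0, and there is no ∂_3, so H_2 = 0.

As a check, the Euler characteristic is 5 − 10 + 5 = 0, which agrees with 1 − 1 + 0 = 0.

H_0 = Z,  H_1 = Z,  H_2 = 0.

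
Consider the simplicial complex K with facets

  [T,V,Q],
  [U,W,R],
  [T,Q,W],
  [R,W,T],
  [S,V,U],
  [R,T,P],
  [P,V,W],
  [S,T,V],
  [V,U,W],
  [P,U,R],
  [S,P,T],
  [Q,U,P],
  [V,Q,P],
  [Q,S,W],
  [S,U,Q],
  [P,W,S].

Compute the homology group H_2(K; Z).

H_2 ≅ Z.

K has 8 vertices, 24 edges, 16 triangles.
rank ∂_2 = 15, rank ∂_3 = 0 ⇒ b_2 = 16 − 15 − 0 = 1. So H_2 = Z.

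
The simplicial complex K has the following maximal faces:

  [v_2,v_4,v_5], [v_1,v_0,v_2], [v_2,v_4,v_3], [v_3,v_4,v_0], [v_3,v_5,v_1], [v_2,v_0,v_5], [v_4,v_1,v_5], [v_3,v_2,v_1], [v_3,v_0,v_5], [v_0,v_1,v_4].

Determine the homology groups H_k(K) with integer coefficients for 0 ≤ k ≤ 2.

H_0 ≅ Z,  H_1 ≅ Z/2Z,  H_2 = 0.

K has 6 vertices, 15 edges, 10 triangles.
rank ∂_0 = 0, rank ∂_1 = 5 ⇒ b_0 = 6 − 0 − 5 = 1; all invariant factors of ∂_1 are 1 so no torsion. So H_0 ≅ Z.
rank ∂_1 = 5, rank ∂_2 = 10 ⇒ b_1 = 15 − 5 − 10 = 0; ∂_2 has invariant factor(s) [2] giving torsion. So H_1 ≅ Z/2Z.
rank ∂_2 = 10, rank ∂_3 = 0 ⇒ b_2 = 10 − 10 − 0 = 0. So H_2 ≅ 0.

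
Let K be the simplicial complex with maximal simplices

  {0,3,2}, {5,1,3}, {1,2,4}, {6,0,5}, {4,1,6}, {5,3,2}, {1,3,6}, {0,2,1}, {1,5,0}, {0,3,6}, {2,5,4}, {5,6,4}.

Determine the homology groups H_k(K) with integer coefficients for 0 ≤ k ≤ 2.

H_0 ≅ Z,  H_1 ≅ Z/2,  H_2 = 0.

We work with the vertex ordering 0 < 1 < 2 < 3 < 4 < 5 < 6. The simplices of K, each written with vertices in increasing order, are:

  0-simplices (7): [0], [1], [2], [3], [4], [5], [6]
  1-simplices (18): [0,1], [0,2], [0,3], [0,5], [0,6], [1,2], [1,3], [1,4], [1,5], [1,6], [2,3], [2,4], [2,5], [3,5], [3,6], [4,5], [4,6], [5,6]
  2-simplices (12): [0,1,2], [0,1,5], [0,2,3], [0,3,6], [0,5,6], [1,2,4], [1,3,5], [1,3,6], [1,4,6], [2,3,5], [2,4,5], [4,5,6]

Hence C_0 ≅ Z^7, C_1 ≅ Z^18, C_2 ≅ Z^12.

The boundary map ∂_1: C_1 → C_0 sends each edge [p,q] (with p < q) to q − p. For instance
  ∂[0,3] = [3] − [0].
This gives a 7×18 integer matrix of rank 6; reducing to Smith normal form yields diagonal entries (1,1,1,1,1,1).

The boundary map ∂_2: C_2 → C_1 maps a triangle to the signed sum of its edges. For instance
  ∂[2,4,5] = [4,5] − [2,5] + [2,4],
  ∂[0,1,5] = [1,5] − [0,5] + [0,1].
The 18×12 boundary matrix has rank 12 and Smith normal form diag(1,1,1,1,1,1,1,1,1,1,1,2).

Reading off H_k = ker ∂_k / im ∂_{k+1}:

  H_0: rank C_0 − rank ∂_1 = 7 − 6 = 1, and the invariant factors of ∂_1 are all 1, so H_0 ≅ Z.
  H_1: rank ker ∂_1 − rank ∂_2 = (18 − 6) − 12 = 0, and ∂_2 has invariant factor 2 > 1, so H_1 ≅ Z/2.
  H_2: rank ker ∂_2 − rank ∂_3 = (12 − 12) − 0 = 0, and there is no ∂_3, so H_2 ≅ 0.

As a check, the Euler characteristic is 7 − 18 + 12 = 1, which agrees with 1 − 0 + 0 = 1.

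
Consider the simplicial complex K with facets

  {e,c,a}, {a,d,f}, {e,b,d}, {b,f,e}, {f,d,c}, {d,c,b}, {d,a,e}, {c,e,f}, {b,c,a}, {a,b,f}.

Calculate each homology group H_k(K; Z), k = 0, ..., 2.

Order the vertices as a < b < c < d < e < f. Listing each simplex with vertices in this order, K has dimension 2 with simplices:

  0-simplices (6): a, b, c, d, e, f
  1-simplices (15): ab, ac, ad, ae, af, bc, bd, be, bf, cd, ce, cf, de, df, ef
  2-simplices (10): abc, abf, ace, ade, adf, bcd, bde, bef, cdf, cef

giving chain groups C_0 ≅ Z^6, C_1 ≅ Z^15, C_2 ≅ Z^10.

∂_1: C_1 → C_0 maps an edge to its endpoints' difference, ∂[p,q] = q − p.
As a 6×15 matrix over Z this has rank 5, with invariant factors (1,1,1,1,1).

Boundary ∂_2: C_2 → C_1 maps a triangle to the signed sum of its edges. For instance
  ∂bcd = cd − bd + bc,
  ∂abf = bf − af + ab.
This gives a 15×10 integer matrix of rank 10; reducing to Smith normal form yields diagonal entries (1,1,1,1,1,1,1,1,1,2).

Now H_k = ker ∂_k / im ∂_{k+1}, so:

  H_0: rank C_0 − rank ∂_1 = 6 − 5 = 1, and the invariant factors of ∂_1 are all 1, so H_0 = Z.
  H_1: rank ker ∂_1 − rank ∂_2 = (15 − 5) − 10 = 0, and ∂_2 has invariant factor 2 > 1, so H_1 = Z/2Z.
  H_2: rank ker ∂_2 − rank ∂_3 = (10 − 10) − 0 = 0, and there is no ∂_3, so H_2 = 0.

As a check, the Euler characteristic is 6 − 15 + 10 = 1, which agrees with 1 − 0 + 0 = 1.
(K is a triangulation of the real projective plane RP^2.)

H_0 = Z,  H_1 = Z/2Z,  H_2 = 0.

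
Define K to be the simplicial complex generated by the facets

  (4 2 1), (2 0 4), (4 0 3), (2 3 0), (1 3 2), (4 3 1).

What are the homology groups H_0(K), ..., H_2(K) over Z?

Fix the vertex order 0 < 1 < 2 < 3 < 4 and write every simplex with vertices in increasing order. Then dim K = 2 and the simplices of K are:

  0-simplices (5): [0], [1], [2], [3], [4]
  1-simplices (9): [0,2], [0,3], [0,4], [1,2], [1,3], [1,4], [2,3], [2,4], [3,4]
  2-simplices (6): [0,2,3], [0,2,4], [0,3,4], [1,2,3], [1,2,4], [1,3,4]

Hence C_0 ≅ Z^5, C_1 ≅ Z^9, C_2 ≅ Z^6.

The boundary map ∂_1: C_1 → C_0 maps an edge to its endpoints' difference, ∂[p,q] = q − p. For instance
  ∂[0,4] = [4] − [0].
The 5×9 boundary matrix has rank 4 and Smith normal form diag(1,1,1,1).

∂_2: C_2 → C_1 acts by ∂[p,q,r] = [q,r] − [p,r] + [p,q]. For instance
  ∂[1,3,4] = [3,4] − [1,4] + [1,3],
  ∂[0,3,4] = [3,4] − [0,4] + [0,3].
The 9×6 boundary matrix has rank 5 and Smith normal form diag(1,1,1,1,1).

Reading off H_k = ker ∂_k / im ∂_{k+1}:

  H_0: rank C_0 − rank ∂_1 = 5 − 4 = 1, and the invariant factors of ∂_1 are all 1, so H_0 ≅ Z.
  H_1: rank ker ∂_1 − rank ∂_2 = (9 − 4) − 5 = 0, and the invariant factors of ∂_2 are all 1, so H_1 ≅ 0.
  H_2: rank ker ∂_2 − rank ∂_3 = (6 − 5) − 0 = 1, and there is no ∂_3, so H_2 ≅ Z.

As a check, the Euler characteristic is 5 − 9 + 6 = 2, which agrees with 1 − 0 + 1 = 2.
(K is a triangulation of the 2-sphere S^2.)

H_0 = Z,  H_1 = 0,  H_2 = Z.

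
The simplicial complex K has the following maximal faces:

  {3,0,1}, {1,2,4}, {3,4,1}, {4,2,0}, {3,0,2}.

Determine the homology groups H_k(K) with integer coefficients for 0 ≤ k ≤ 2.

Fix the vertex order 0 < 1 < 2 < 3 < 4 and write every simplex with vertices in increasing order. Then dim K = 2 and the simplices of K are:

  0-simplices (5): [0], [1], [2], [3], [4]
  1-simplices (10): [0,1], [0,2], [0,3], [0,4], [1,2], [1,3], [1,4], [2,3], [2,4], [3,4]
  2-simplices (5): [0,1,3], [0,2,3], [0,2,4], [1,2,4], [1,3,4]

so the chain groups are C_0 ≅ Z^5, C_1 ≅ Z^10, C_2 ≅ Z^5.

The boundary map ∂_1: C_1 → C_0 is given by ∂[p,q] = [q] − [p]. For instance
  ∂[0,2] = [2] − [0].
The 5×10 boundary matrix has rank 4 and Smith normal form diag(1,1,1,1).

The boundary map ∂_2: C_2 → C_1 acts by ∂[p,q,r] = [q,r] − [p,r] + [p,q]. For instance
  ∂[0,2,3] = [2,3] − [0,3] + [0,2],
  ∂[1,2,4] = [2,4] − [1,4] + [1,2].
The 10×5 boundary matrix has rank 5 and Smith normal form diag(1,1,1,1,1).

Reading off H_k = ker ∂_k / im ∂_{k+1}:

  H_0: rank C_0 − rank ∂_1 = 5 − 4 = 1, and the invariant factors of ∂_1 are all 1, so H_0 = Z.
  H_1: rank ker ∂_1 − rank ∂_2 = (10 − 4) − 5 = 1, and the invariant factors of ∂_2 are all 1, so H_1 = Z.
  H_2: rank ker ∂_2 − rank ∂_3 = (5 − 5) − 0 = 0, and there is no ∂_3, so H_2 = 0.

H_0 = Z,  H_1 = Z,  H_2 = 0.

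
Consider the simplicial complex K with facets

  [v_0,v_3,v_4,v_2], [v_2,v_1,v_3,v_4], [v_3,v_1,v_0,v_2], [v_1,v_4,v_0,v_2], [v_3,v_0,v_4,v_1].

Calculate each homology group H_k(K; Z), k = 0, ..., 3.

H_0 = Z,  H_1 = 0,  H_2 = 0,  H_3 = Z.

Fix the vertex order v_0 < v_1 < v_2 < v_3 < v_4 and write every simplex with vertices in increasing order. Then dim K = 3 and the simplices of K are:

  0-simplices (5): [v_0], [v_1], [v_2], [v_3], [v_4]
  1-simplices (10): [v_0,v_1], [v_0,v_2], [v_0,v_3], [v_0,v_4], [v_1,v_2], [v_1,v_3], [v_1,v_4], [v_2,v_3], [v_2,v_4], [v_3,v_4]
  2-simplices (10): [v_0,v_1,v_2], [v_0,v_1,v_3], [v_0,v_1,v_4], [v_0,v_2,v_3], [v_0,v_2,v_4], [v_0,v_3,v_4], [v_1,v_2,v_3], [v_1,v_2,v_4], [v_1,v_3,v_4], [v_2,v_3,v_4]
  3-simplices (5): [v_0,v_1,v_2,v_3], [v_0,v_1,v_2,v_4], [v_0,v_1,v_3,v_4], [v_0,v_2,v_3,v_4], [v_1,v_2,v_3,v_4]

Hence C_0 ≅ Z^5, C_1 ≅ Z^10, C_2 ≅ Z^10, C_3 ≅ Z^5.

The boundary map ∂_1: C_1 → C_0 maps an edge to its endpoints' difference, ∂[p,q] = q − p. For instance
  ∂[v_1,v_4] = [v_4] − [v_1].
As a 5×10 matrix over Z this has rank 4, with invariant factors (1,1,1,1).

The boundary map ∂_2: C_2 → C_1 maps a triangle to the signed sum of its edges. For instance
  ∂[v_0,v_1,v_2] = [v_1,v_2] − [v_0,v_2] + [v_0,v_1],
  ∂[v_2,v_3,v_4] = [v_3,v_4] − [v_2,v_4] + [v_2,v_3].
The resulting 10×10 matrix has rank 6, and its Smith normal form has invariant factors (1,1,1,1,1,1).

Boundary ∂_3: C_3 → C_2 sends each 3-simplex σ to the alternating sum Σ_i (−1)^i (σ with its i-th vertex removed). For instance
  ∂[v_0,v_2,v_3,v_4] = [v_2,v_3,v_4] − [v_0,v_3,v_4] + [v_0,v_2,v_4] − [v_0,v_2,v_3],
  ∂[v_0,v_1,v_2,v_4] = [v_1,v_2,v_4] − [v_0,v_2,v_4] + [v_0,v_1,v_4] − [v_0,v_1,v_2].
The resulting 10×5 matrix has rank 4, and its Smith normal form has invariant factors (1,1,1,1).

From H_k ≅ ker(∂_k) / im(∂_{k+1}) we obtain:

  H_0: rank C_0 − rank ∂_1 = 5 − 4 = 1, and the invariant factors of ∂_1 are all 1, so H_0 ≅ Z.
  H_1: rank ker ∂_1 − rank ∂_2 = (10 − 4) − 6 = 0, and the invariant factors of ∂_2 are all 1, so H_1 ≅ 0.
  H_2: rank ker ∂_2 − rank ∂_3 = (10 − 6) − 4 = 0, and the invariant factors of ∂_3 are all 1, so H_2 ≅ 0.
  H_3: rank ker ∂_3 − rank ∂_4 = (5 − 4) − 0 = 1, and there is no ∂_4, so H_3 ≅ Z.

As a check, the Euler characteristic is 5 − 10 + 10 − 5 = 0, which agrees with 1 − 0 + 0 − 1 = 0.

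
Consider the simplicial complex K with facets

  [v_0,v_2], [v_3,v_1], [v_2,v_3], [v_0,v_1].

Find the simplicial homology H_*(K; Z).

Take the total order v_0 < v_1 < v_2 < v_3 on the vertex set. Then K (dimension 1) consists of the simplices:

  0-simplices (4): [v_0], [v_1], [v_2], [v_3]
  1-simplices (4): [v_0,v_1], [v_0,v_2], [v_1,v_3], [v_2,v_3]

giving chain groups C_0 ≅ Z^4, C_1 ≅ Z^4.

The boundary map ∂_1: C_1 → C_0 sends each edge [p,q] (with p < q) to q − p.
The 4×4 boundary matrix has rank 3 and Smith normal form diag(1,1,1).

From H_k ≅ ker(∂_k) / im(∂_{k+1}) we obtain:

  H_0: rank C_0 − rank ∂_1 = 4 − 3 = 1, and the invariant factors of ∂_1 are all 1, so H_0 ≅ Z.
  H_1: rank ker ∂_1 − rank ∂_2 = (4 − 3) − 0 = 1, and there is no ∂_2, so H_1 ≅ Z.

As a check, the Euler characteristic is 4 − 4 = 0, which agrees with 1 − 1 = 0.
(K is a triangulation of the circle S^1.)

H_0 = Z,  H_1 = Z.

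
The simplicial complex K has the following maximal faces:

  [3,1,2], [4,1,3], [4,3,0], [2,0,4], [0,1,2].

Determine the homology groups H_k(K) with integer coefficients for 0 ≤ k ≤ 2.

Order the vertices as 0 < 1 < 2 < 3 < 4. Listing each simplex with vertices in this order, K has dimension 2 with simplices:

  0-simplices (5): [0], [1], [2], [3], [4]
  1-simplices (10): [0,1], [0,2], [0,3], [0,4], [1,2], [1,3], [1,4], [2,3], [2,4], [3,4]
  2-simplices (5): [0,1,2], [0,2,4], [0,3,4], [1,2,3], [1,3,4]

Hence C_0 ≅ Z^5, C_1 ≅ Z^10, C_2 ≅ Z^5.

∂_1: C_1 → C_0 maps an edge to its endpoints' difference, ∂[p,q] = q − p.
The resulting 5×10 matrix has rank 4, and its Smith normal form has invariant factors (1,1,1,1).

Boundary ∂_2: C_2 → C_1 maps a triangle to the signed sum of its edges. For instance
  ∂[0,3,4] = [3,4] − [0,4] + [0,3],
  ∂[1,2,3] = [2,3] − [1,3] + [1,2].
This gives a 10×5 integer matrix of rank 5; reducing to Smith normal form yields diagonal entries (1,1,1,1,1).

From H_k ≅ ker(∂_k) / im(∂_{k+1}) we obtain:

  H_0: rank C_0 − rank ∂_1 = 5 − 4 = 1, and the invariant factors of ∂_1 are all 1, so H_0 ≅ Z.
  H_1: rank ker ∂_1 − rank ∂_2 = (10 − 4) − 5 = 1, and the invariant factors of ∂_2 are all 1, so H_1 ≅ Z.
  H_2: rank ker ∂_2 − rank ∂_3 = (5 − 5) − 0 = 0, and there is no ∂_3, so H_2 ≅ 0.

(K is a triangulation of the Möbius band.)

H_0 ≅ Z,  H_1 ≅ Z,  H_2 = 0.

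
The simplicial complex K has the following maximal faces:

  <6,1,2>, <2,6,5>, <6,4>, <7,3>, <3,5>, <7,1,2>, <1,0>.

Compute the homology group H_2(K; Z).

Order the vertices as 0 < 1 < 2 < 3 < 4 < 5 < 6 < 7. Listing each simplex with vertices in this order, K has dimension 2 with simplices:

  0-simplices (8): [0], [1], [2], [3], [4], [5], [6], [7]
  1-simplices (11): [0,1], [1,2], [1,6], [1,7], [2,5], [2,6], [2,7], [3,5], [3,7], [4,6], [5,6]
  2-simplices (3): [1,2,6], [1,2,7], [2,5,6]

so the chain groups are C_0 ≅ Z^8, C_1 ≅ Z^11, C_2 ≅ Z^3.

The boundary map ∂_1: C_1 → C_0 sends each edge [p,q] (with p < q) to q − p.
This gives a 8×11 integer matrix of rank 7; reducing to Smith normal form yields diagonal entries (1,1,1,1,1,1,1).

The boundary map ∂_2: C_2 → C_1 sends each 2-simplex [p,q,r] to [q,r] − [p,r] + [p,q]. For instance
  ∂[1,2,6] = [2,6] − [1,6] + [1,2],
  ∂[1,2,7] = [2,7] − [1,7] + [1,2].
This gives a 11×3 integer matrix of rank 3; reducing to Smith normal form yields diagonal entries (1,1,1).

From H_k ≅ ker(∂_k) / im(∂_{k+1}) we obtain:

  H_2: rank ker ∂_2 − rank ∂_3 = (3 − 3) − 0 = 0, and there is no ∂_3, so H_2 ≅ 0.

H_2 = 0.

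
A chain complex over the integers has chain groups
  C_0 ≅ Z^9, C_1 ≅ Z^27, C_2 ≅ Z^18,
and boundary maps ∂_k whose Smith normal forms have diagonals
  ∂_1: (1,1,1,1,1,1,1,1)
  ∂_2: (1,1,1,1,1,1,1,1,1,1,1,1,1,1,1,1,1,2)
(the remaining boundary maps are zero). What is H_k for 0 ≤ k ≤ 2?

H_0 ≅ Z,  H_1 ≅ Z ⊕ Z_2,  H_2 = 0.

H_0: b_0 = 9 − 0 − 8 = 1; torsion from ∂_1 factors > 1: none. So H_0 ≅ Z.
H_1: b_1 = 27 − 8 − 18 = 1; torsion from ∂_2 factors > 1: [2]. So H_1 ≅ Z ⊕ Z_2.
H_2: b_2 = 18 − 18 − 0 = 0; torsion from ∂_3 factors > 1: none. So H_2 ≅ 0.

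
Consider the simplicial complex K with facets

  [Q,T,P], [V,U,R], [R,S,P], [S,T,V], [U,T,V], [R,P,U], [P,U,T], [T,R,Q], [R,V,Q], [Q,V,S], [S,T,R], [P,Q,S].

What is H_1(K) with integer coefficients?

Take the total order P < Q < R < S < T < U < V on the vertex set. Then K (dimension 2) consists of the simplices:

  0-simplices (7): P, Q, R, S, T, U, V
  1-simplices (18): PQ, PR, PS, PT, PU, QR, QS, QT, QV, RS, RT, RU, RV, ST, SV, TU, TV, UV
  2-simplices (12): PQS, PQT, PRS, PRU, PTU, QRT, QRV, QSV, RST, RUV, STV, TUV

Hence C_0 ≅ Z^7, C_1 ≅ Z^18, C_2 ≅ Z^12.

Boundary ∂_1: C_1 → C_0 sends each edge [p,q] (with p < q) to q − p.
As a 7×18 matrix over Z this has rank 6, with invariant factors (1,1,1,1,1,1).

The boundary map ∂_2: C_2 → C_1 maps a triangle to the signed sum of its edges. For instance
  ∂QSV = SV − QV + QS,
  ∂PRU = RU − PU + PR.
This gives a 18×12 integer matrix of rank 12; reducing to Smith normal form yields diagonal entries (1,1,1,1,1,1,1,1,1,1,1,2).

Now H_k = ker ∂_k / im ∂_{k+1}, so:

  H_1: rank ker ∂_1 − rank ∂_2 = (18 − 6) − 12 = 0, and ∂_2 has invariant factor 2 > 1, so H_1 ≅ Z/2.

(K is a triangulation of the real projective plane RP^2.)

H_1 = Z/2.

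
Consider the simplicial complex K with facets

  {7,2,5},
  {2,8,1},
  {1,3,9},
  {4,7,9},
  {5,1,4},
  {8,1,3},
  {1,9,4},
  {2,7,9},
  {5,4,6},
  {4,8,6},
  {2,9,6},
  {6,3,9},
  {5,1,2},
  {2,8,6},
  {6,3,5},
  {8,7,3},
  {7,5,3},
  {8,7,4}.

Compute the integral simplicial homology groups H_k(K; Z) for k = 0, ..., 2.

H_0 = Z,  H_1 = Z^2,  H_2 = Z.

We work with the vertex ordering 1 < 2 < 3 < 4 < 5 < 6 < 7 < 8 < 9. The simplices of K, each written with vertices in increasing order, are:

  0-simplices (9): [1], [2], [3], [4], [5], [6], [7], [8], [9]
  1-simplices (27): (27 of them)
  2-simplices (18): [1,2,5], [1,2,8], [1,3,8], [1,3,9], [1,4,5], [1,4,9], [2,5,7], [2,6,8], [2,6,9], [2,7,9], [3,5,6], [3,5,7], [3,6,9], [3,7,8], [4,5,6], [4,6,8], [4,7,8], [4,7,9]

Hence C_0 ≅ Z^9, C_1 ≅ Z^27, C_2 ≅ Z^18.

∂_1: C_1 → C_0 sends each edge [p,q] (with p < q) to q − p.
As a 9×27 matrix over Z this has rank 8, with invariant factors (1,1,1,1,1,1,1,1).

∂_2: C_2 → C_1 sends each 2-simplex [p,q,r] to [q,r] − [p,r] + [p,q]. For instance
  ∂[3,6,9] = [6,9] − [3,9] + [3,6],
  ∂[4,6,8] = [6,8] − [4,8] + [4,6].
The 27×18 boundary matrix has rank 17 and Smith normal form diag(1,1,1,1,1,1,1,1,1,1,1,1,1,1,1,1,1).

Reading off H_k = ker ∂_k / im ∂_{k+1}:

  H_0: rank C_0 − rank ∂_1 = 9 − 8 = 1, and the invariant factors of ∂_1 are all 1, so H_0 ≅ Z.
  H_1: rank ker ∂_1 − rank ∂_2 = (27 − 8) − 17 = 2, and the invariant factors of ∂_2 are all 1, so H_1 ≅ Z^2.
  H_2: rank ker ∂_2 − rank ∂_3 = (18 − 17) − 0 = 1, and there is no ∂_3, so H_2 ≅ Z.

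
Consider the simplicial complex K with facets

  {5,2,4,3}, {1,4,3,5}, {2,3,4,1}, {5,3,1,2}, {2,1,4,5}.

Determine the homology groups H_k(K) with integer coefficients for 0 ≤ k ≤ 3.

We work with the vertex ordering 1 < 2 < 3 < 4 < 5. The simplices of K, each written with vertices in increasing order, are:

  0-simplices (5): [1], [2], [3], [4], [5]
  1-simplices (10): [1,2], [1,3], [1,4], [1,5], [2,3], [2,4], [2,5], [3,4], [3,5], [4,5]
  2-simplices (10): [1,2,3], [1,2,4], [1,2,5], [1,3,4], [1,3,5], [1,4,5], [2,3,4], [2,3,5], [2,4,5], [3,4,5]
  3-simplices (5): [1,2,3,4], [1,2,3,5], [1,2,4,5], [1,3,4,5], [2,3,4,5]

so the chain groups are C_0 ≅ Z^5, C_1 ≅ Z^10, C_2 ≅ Z^10, C_3 ≅ Z^5.

∂_1: C_1 → C_0 sends each edge [p,q] (with p < q) to q − p.
As a 5×10 matrix over Z this has rank 4, with invariant factors (1,1,1,1).

Boundary ∂_2: C_2 → C_1 acts by ∂[p,q,r] = [q,r] − [p,r] + [p,q]. For instance
  ∂[1,2,5] = [2,5] − [1,5] + [1,2],
  ∂[3,4,5] = [4,5] − [3,5] + [3,4].
The resulting 10×10 matrix has rank 6, and its Smith normal form has invariant factors (1,1,1,1,1,1).

Boundary ∂_3: C_3 → C_2 sends each 3-simplex σ to the alternating sum Σ_i (−1)^i (σ with its i-th vertex removed). For instance
  ∂[1,3,4,5] = [3,4,5] − [1,4,5] + [1,3,5] − [1,3,4],
  ∂[1,2,3,4] = [2,3,4] − [1,3,4] + [1,2,4] − [1,2,3].
This gives a 10×5 integer matrix of rank 4; reducing to Smith normal form yields diagonal entries (1,1,1,1).

Now H_k = ker ∂_k / im ∂_{k+1}, so:

  H_0: rank C_0 − rank ∂_1 = 5 − 4 = 1, and the invariant factors of ∂_1 are all 1, so H_0 ≅ Z.
  H_1: rank ker ∂_1 − rank ∂_2 = (10 − 4) − 6 = 0, and the invariant factors of ∂_2 are all 1, so H_1 ≅ 0.
  H_2: rank ker ∂_2 − rank ∂_3 = (10 − 6) − 4 = 0, and the invariant factors of ∂_3 are all 1, so H_2 ≅ 0.
  H_3: rank ker ∂_3 − rank ∂_4 = (5 − 4) − 0 = 1, and there is no ∂_4, so H_3 ≅ Z.

H_0 ≅ Z,  H_1 = 0,  H_2 = 0,  H_3 ≅ Z.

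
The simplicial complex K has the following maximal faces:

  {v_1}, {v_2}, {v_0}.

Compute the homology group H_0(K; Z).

H_0 = Z^3.

Take the total order v_0 < v_1 < v_2 on the vertex set. Then K (dimension 0) consists of the simplices:

  0-simplices (3): [v_0], [v_1], [v_2]

so the chain groups are C_0 ≅ Z^3.

Now H_k = ker ∂_k / im ∂_{k+1}, so:

  H_0: rank C_0 − rank ∂_1 = 3 − 0 = 3, and there is no ∂_1, so H_0 ≅ Z^3.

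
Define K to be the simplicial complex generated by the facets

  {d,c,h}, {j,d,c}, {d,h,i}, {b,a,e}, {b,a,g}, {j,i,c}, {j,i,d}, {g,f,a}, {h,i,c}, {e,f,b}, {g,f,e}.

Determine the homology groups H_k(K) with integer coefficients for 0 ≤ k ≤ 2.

H_0 = Z^2,  H_1 = Z,  H_2 = Z.

Order the vertices as a < b < c < d < e < f < g < h < i < j. Listing each simplex with vertices in this order, K has dimension 2 with simplices:

  0-simplices (10): a, b, c, d, e, f, g, h, i, j
  1-simplices (19): ab, ae, af, ag, be, bf, bg, cd, ch, ci, cj, dh, di, dj, ef, eg, fg, hi, ij
  2-simplices (11): abe, abg, afg, bef, cdh, cdj, chi, cij, dhi, dij, efg

so the chain groups are C_0 ≅ Z^10, C_1 ≅ Z^19, C_2 ≅ Z^11.

The boundary map ∂_1: C_1 → C_0 sends each edge [p,q] (with p < q) to q − p. For instance
  ∂cj = j − c.
As a 10×19 matrix over Z this has rank 8, with invariant factors (1,1,1,1,1,1,1,1).

∂_2: C_2 → C_1 maps a triangle to the signed sum of its edges. For instance
  ∂dij = ij − dj + di,
  ∂cdj = dj − cj + cd.
This gives a 19×11 integer matrix of rank 10; reducing to Smith normal form yields diagonal entries (1,1,1,1,1,1,1,1,1,1).

Reading off H_k = ker ∂_k / im ∂_{k+1}:

  H_0: rank C_0 − rank ∂_1 = 10 − 8 = 2, and the invariant factors of ∂_1 are all 1, so H_0 ≅ Z^2.
  H_1: rank ker ∂_1 − rank ∂_2 = (19 − 8) − 10 = 1, and the invariant factors of ∂_2 are all 1, so H_1 ≅ Z.
  H_2: rank ker ∂_2 − rank ∂_3 = (11 − 10) − 0 = 1, and there is no ∂_3, so H_2 ≅ Z.

As a check, the Euler characteristic is 10 − 19 + 11 = 2, which agrees with 2 − 1 + 1 = 2.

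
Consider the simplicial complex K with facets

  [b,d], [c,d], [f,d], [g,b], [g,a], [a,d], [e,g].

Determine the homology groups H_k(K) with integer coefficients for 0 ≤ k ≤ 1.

Order the vertices as a < b < c < d < e < f < g. Listing each simplex with vertices in this order, K has dimension 1 with simplices:

  0-simplices (7): a, b, c, d, e, f, g
  1-simplices (7): ad, ag, bd, bg, cd, df, eg

so the chain groups are C_0 ≅ Z^7, C_1 ≅ Z^7.

∂_1: C_1 → C_0 maps an edge to its endpoints' difference, ∂[p,q] = q − p. For instance
  ∂ag = g − a.
As a 7×7 matrix over Z this has rank 6, with invariant factors (1,1,1,1,1,1).

Computing H_k = (kernel of ∂_k) / (image of ∂_{k+1}):

  H_0: rank C_0 − rank ∂_1 = 7 − 6 = 1, and the invariant factors of ∂_1 are all 1, so H_0 ≅ Z.
  H_1: rank ker ∂_1 − rank ∂_2 = (7 − 6) − 0 = 1, and there is no ∂_2, so H_1 ≅ Z.

As a check, the Euler characteristic is 7 − 7 = 0, which agrees with 1 − 1 = 0.

H_0 ≅ Z,  H_1 ≅ Z.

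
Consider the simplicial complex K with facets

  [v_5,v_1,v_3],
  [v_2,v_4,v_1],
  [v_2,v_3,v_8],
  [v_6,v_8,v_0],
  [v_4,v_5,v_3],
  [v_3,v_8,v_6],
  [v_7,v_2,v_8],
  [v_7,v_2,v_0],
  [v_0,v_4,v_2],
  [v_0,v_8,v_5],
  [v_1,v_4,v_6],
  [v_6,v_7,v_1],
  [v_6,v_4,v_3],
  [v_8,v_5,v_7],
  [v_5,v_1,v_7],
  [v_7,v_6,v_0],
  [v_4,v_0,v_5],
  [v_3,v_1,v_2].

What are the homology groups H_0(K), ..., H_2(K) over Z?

H_0 = Z,  H_1 = Z ⊕ Z/2,  H_2 = 0.

Take the total order v_0 < v_1 < v_2 < v_3 < v_4 < v_5 < v_6 < v_7 < v_8 on the vertex set. Then K (dimension 2) consists of the simplices:

  0-simplices (9): [v_0], [v_1], [v_2], [v_3], [v_4], [v_5], [v_6], [v_7], [v_8]
  1-simplices (27): (27 of them)
  2-simplices (18): (18 of them)

Hence C_0 ≅ Z^9, C_1 ≅ Z^27, C_2 ≅ Z^18.

∂_1: C_1 → C_0 is given by ∂[p,q] = [q] − [p]. For instance
  ∂[v_0,v_7] = [v_7] − [v_0].
As a 9×27 matrix over Z this has rank 8, with invariant factors (1,1,1,1,1,1,1,1).

The boundary map ∂_2: C_2 → C_1 sends each 2-simplex [p,q,r] to [q,r] − [p,r] + [p,q]. For instance
  ∂[v_1,v_4,v_6] = [v_4,v_6] − [v_1,v_6] + [v_1,v_4],
  ∂[v_3,v_6,v_8] = [v_6,v_8] − [v_3,v_8] + [v_3,v_6].
The resulting 27×18 matrix has rank 18, and its Smith normal form has invariant factors (1,1,1,1,1,1,1,1,1,1,1,1,1,1,1,1,1,2).

Now H_k = ker ∂_k / im ∂_{k+1}, so:

  H_0: rank C_0 − rank ∂_1 = 9 − 8 = 1, and the invariant factors of ∂_1 are all 1, so H_0 = Z.
  H_1: rank ker ∂_1 − rank ∂_2 = (27 − 8) − 18 = 1, and ∂_2 has invariant factor 2 > 1, so H_1 = Z ⊕ Z/2.
  H_2: rank ker ∂_2 − rank ∂_3 = (18 − 18) − 0 = 0, and there is no ∂_3, so H_2 = 0.

As a check, the Euler characteristic is 9 − 27 + 18 = 0, which agrees with 1 − 1 + 0 = 0.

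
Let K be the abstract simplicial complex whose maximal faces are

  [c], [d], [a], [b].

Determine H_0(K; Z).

H_0 ≅ Z^4.

Fix the vertex order a < b < c < d and write every simplex with vertices in increasing order. Then dim K = 0 and the simplices of K are:

  0-simplices (4): a, b, c, d

Hence C_0 ≅ Z^4.

From H_k ≅ ker(∂_k) / im(∂_{k+1}) we obtain:

  H_0: rank C_0 − rank ∂_1 = 4 − 0 = 4, and there is no ∂_1, so H_0 ≅ Z^4.

(K is a triangulation of a set of 4 points.)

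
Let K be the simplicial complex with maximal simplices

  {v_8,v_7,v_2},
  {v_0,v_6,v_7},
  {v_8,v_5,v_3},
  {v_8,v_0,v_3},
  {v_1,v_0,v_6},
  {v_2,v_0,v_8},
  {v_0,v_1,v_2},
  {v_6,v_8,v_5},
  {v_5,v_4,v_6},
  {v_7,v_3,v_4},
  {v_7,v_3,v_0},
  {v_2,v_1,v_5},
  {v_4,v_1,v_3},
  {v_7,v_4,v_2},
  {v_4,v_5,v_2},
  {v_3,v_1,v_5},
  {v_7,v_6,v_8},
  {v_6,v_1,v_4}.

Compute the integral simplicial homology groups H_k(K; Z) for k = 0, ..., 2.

H_0 ≅ Z,  H_1 ≅ Z ⊕ Z/2,  H_2 = 0.

We work with the vertex ordering v_0 < v_1 < v_2 < v_3 < v_4 < v_5 < v_6 < v_7 < v_8. The simplices of K, each written with vertices in increasing order, are:

  0-simplices (9): [v_0], [v_1], [v_2], [v_3], [v_4], [v_5], [v_6], [v_7], [v_8]
  1-simplices (27): (27 of them)
  2-simplices (18): (18 of them)

so the chain groups are C_0 ≅ Z^9, C_1 ≅ Z^27, C_2 ≅ Z^18.

∂_1: C_1 → C_0 sends each edge [p,q] (with p < q) to q − p.
The resulting 9×27 matrix has rank 8, and its Smith normal form has invariant factors (1,1,1,1,1,1,1,1).

Boundary ∂_2: C_2 → C_1 maps a triangle to the signed sum of its edges. For instance
  ∂[v_0,v_1,v_2] = [v_1,v_2] − [v_0,v_2] + [v_0,v_1],
  ∂[v_0,v_1,v_6] = [v_1,v_6] − [v_0,v_6] + [v_0,v_1].
The resulting 27×18 matrix has rank 18, and its Smith normal form has invariant factors (1,1,1,1,1,1,1,1,1,1,1,1,1,1,1,1,1,2).

Now H_k = ker ∂_k / im ∂_{k+1}, so:

  H_0: rank C_0 − rank ∂_1 = 9 − 8 = 1, and the invariant factors of ∂_1 are all 1, so H_0 ≅ Z.
  H_1: rank ker ∂_1 − rank ∂_2 = (27 − 8) − 18 = 1, and ∂_2 has invariant factor 2 > 1, so H_1 ≅ Z ⊕ Z/2.
  H_2: rank ker ∂_2 − rank ∂_3 = (18 − 18) − 0 = 0, and there is no ∂_3, so H_2 ≅ 0.

(K is a triangulation of the Klein bottle.)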